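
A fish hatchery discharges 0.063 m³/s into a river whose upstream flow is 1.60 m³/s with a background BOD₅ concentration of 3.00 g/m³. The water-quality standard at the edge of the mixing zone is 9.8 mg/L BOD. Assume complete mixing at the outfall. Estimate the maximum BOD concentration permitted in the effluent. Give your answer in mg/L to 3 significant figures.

Mass balance: 9.8·1.663 = 0.063·Cₑ + 1.6·3.
Cₑ = (16.3 − 4.8) / 0.063 = 182.5 mg/L.

182 mg/L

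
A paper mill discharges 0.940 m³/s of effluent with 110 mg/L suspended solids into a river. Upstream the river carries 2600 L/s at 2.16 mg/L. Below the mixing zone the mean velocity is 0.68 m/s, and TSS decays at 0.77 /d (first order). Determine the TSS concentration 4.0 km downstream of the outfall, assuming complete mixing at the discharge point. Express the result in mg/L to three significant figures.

2600 L/s = 2.6 m³/s.
After complete mixing, C₀ = (0.94·110 + 2.6·2.16) / 3.54 = 30.8 mg/L.
Travel time t = 4000 m / 0.68 m/s = 5882 s = 0.06808 d.
C = 30.8·exp(−0.77·0.06808) = 30.8·0.9489 = 29.22 mg/L.

29.2 mg/L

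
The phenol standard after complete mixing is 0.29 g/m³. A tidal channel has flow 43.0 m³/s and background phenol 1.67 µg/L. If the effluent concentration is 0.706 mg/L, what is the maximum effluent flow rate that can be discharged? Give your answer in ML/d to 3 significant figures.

2580 ML/d

1.67 µg/L = 0.00167 mg/L.
Mass balance at complete mixing: C_std·(Q_w + Q_r) = Q_w·C_e + Q_r·C_b.
Rearranging, Q_w = Q_r·(C_std − C_b)/(C_e − C_std) = 43.0·(0.29 − 0.00167) / (0.706 − 0.29) = 29.8 m³/s.
= 2575 ML/d.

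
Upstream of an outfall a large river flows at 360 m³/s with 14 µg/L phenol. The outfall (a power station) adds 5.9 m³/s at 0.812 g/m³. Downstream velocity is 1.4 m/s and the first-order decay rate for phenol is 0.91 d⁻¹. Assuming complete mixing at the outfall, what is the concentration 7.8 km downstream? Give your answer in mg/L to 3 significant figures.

0.0253 mg/L

14 µg/L = 0.014 mg/L.
After complete mixing, C₀ = (5.9·0.812 + 360·0.014) / 365.9 = 0.02687 mg/L.
Travel time t = 7800 m / 1.4 m/s = 5571 s = 0.06448 d.
C = 0.02687·exp(−0.91·0.06448) = 0.02687·0.943 = 0.02534 mg/L.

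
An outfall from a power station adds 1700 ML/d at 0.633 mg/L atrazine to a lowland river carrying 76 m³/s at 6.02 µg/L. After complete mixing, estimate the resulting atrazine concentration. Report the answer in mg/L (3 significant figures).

1700 ML/d = 19.68 m³/s.
6.02 µg/L = 0.00602 mg/L.
By mass balance at complete mixing, C = (19.68·0.633 + 76·0.00602) / (19.68 + 76) = 12.91/95.68 = 0.135 mg/L.

0.135 mg/L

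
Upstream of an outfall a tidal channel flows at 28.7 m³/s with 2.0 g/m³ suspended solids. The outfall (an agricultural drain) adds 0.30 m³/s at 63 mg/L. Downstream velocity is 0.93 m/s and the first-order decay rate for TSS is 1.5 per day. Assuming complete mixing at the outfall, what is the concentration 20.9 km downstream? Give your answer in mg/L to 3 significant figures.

1.78 mg/L

After complete mixing, C₀ = (0.3·63 + 28.7·2) / 29 = 2.631 mg/L.
Travel time t = 2.09e+04 m / 0.93 m/s = 2.247e+04 s = 0.2601 d.
C = 2.631·exp(−1.5·0.2601) = 2.631·0.6769 = 1.781 mg/L.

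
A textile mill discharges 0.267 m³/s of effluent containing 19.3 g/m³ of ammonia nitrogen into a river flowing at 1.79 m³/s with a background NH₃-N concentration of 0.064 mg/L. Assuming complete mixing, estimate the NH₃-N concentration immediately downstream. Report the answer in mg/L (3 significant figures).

2.56 mg/L

Flow-weighted mixing gives C = (0.267·19.3 + 1.79·0.064) / (0.267 + 1.79) = 5.268/2.057 = 2.561 mg/L.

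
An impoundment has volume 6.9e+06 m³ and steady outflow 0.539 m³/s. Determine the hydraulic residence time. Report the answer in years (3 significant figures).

Q = 0.539 m³/s × 3.156e+07 s/yr = 1.701e+07 m³/yr.
Hydraulic residence time τ = V/Q = 6.9e+06/1.701e+07 = 0.4057 yr.

0.406 yr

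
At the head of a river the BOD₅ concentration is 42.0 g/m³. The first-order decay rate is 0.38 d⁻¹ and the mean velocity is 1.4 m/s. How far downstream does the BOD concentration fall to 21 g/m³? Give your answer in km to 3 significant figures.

From C = C₀·e^(−kt), t = ln(C₀/C)/k = ln(42.0/21)/0.38 = 0.6931/0.38 = 1.824 d.
Distance = v·t = 1.4 m/s × 1.576e+05 s = 2.206e+05 m = 220.6 km.

221 km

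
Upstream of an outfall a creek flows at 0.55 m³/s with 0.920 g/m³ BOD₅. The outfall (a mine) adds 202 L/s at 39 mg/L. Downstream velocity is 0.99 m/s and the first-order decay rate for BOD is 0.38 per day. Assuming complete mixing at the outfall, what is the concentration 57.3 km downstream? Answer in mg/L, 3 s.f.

8.64 mg/L

202 L/s = 0.202 m³/s.
After complete mixing, C₀ = (0.202·39 + 0.55·0.92) / 0.752 = 11.15 mg/L.
Travel time t = 5.73e+04 m / 0.99 m/s = 5.788e+04 s = 0.6699 d.
C = 11.15·exp(−0.38·0.6699) = 11.15·0.7753 = 8.643 mg/L.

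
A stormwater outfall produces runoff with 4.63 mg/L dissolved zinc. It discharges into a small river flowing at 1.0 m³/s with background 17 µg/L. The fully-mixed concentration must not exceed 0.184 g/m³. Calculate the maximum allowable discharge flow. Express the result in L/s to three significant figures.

17 µg/L = 0.017 mg/L.
Mass balance at complete mixing: C_std·(Q_w + Q_r) = Q_w·C_e + Q_r·C_b.
Rearranging, Q_w = Q_r·(C_std − C_b)/(C_e − C_std) = 1.0·(0.184 − 0.017) / (4.63 − 0.184) = 0.03756 m³/s.
= 37.56 L/s.

37.6 L/s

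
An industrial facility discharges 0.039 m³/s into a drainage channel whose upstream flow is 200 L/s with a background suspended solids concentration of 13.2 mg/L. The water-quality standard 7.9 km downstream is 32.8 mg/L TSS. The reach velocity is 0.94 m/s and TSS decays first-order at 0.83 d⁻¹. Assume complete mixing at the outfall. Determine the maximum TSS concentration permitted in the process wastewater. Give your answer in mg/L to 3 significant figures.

200 L/s = 0.2 m³/s.
Travel time to the compliance point: t = 7900/0.94 = 8404 s = 0.09727 d; decay factor exp(−0.83·0.09727) = 0.9224.
So the concentration just after mixing may be at most 32.8/0.9224 = 35.56 mg/L.
Mass balance: 35.56·0.239 = 0.039·Cₑ + 0.2·13.2.
Cₑ = (8.498 − 2.64) / 0.039 = 150.2 mg/L.

150 mg/L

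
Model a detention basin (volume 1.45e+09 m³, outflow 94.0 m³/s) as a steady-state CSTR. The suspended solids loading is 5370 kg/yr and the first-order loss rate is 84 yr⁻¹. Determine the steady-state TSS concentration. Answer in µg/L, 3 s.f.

Outflow Q = 94.0 m³/s × 3.156e+07 s/yr = 2.966e+09 m³/yr.
Steady-state CSTR mass balance: W = Q·C + k·V·C, so C = W/(Q + kV).
Q + kV = 2.966e+09 + 84·1.45e+09 = 1.248e+11 m³/yr.
C = 5370/1.248e+11 = 4.304e-08 kg/m³ = 4.304e-05 mg/L = 0.04304 µg/L.

0.0430 µg/L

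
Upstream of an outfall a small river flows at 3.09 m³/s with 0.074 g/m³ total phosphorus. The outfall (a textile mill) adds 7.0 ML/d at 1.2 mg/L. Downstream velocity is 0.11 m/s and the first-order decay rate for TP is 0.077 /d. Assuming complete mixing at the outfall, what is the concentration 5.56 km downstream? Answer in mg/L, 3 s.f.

7.0 ML/d = 0.08102 m³/s.
After complete mixing, C₀ = (0.08102·1.2 + 3.09·0.074) / 3.171 = 0.1028 mg/L.
Travel time t = 5560 m / 0.11 m/s = 5.055e+04 s = 0.585 d.
C = 0.1028·exp(−0.077·0.585) = 0.1028·0.956 = 0.09824 mg/L.

0.0982 mg/L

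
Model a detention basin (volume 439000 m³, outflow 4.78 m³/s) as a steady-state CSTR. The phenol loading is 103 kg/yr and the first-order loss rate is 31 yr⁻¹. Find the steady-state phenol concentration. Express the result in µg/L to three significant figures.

0.626 µg/L

Outflow Q = 4.78 m³/s × 3.156e+07 s/yr = 1.508e+08 m³/yr.
Steady-state CSTR mass balance: W = Q·C + k·V·C, so C = W/(Q + kV).
Q + kV = 1.508e+08 + 31·439000 = 1.645e+08 m³/yr.
C = 103/1.645e+08 = 6.263e-07 kg/m³ = 0.0006263 mg/L = 0.6263 µg/L.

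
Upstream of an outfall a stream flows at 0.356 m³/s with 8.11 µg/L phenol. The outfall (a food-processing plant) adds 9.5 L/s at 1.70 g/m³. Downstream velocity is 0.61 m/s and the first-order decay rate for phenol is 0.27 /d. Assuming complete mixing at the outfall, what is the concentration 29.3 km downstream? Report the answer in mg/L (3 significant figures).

9.5 L/s = 0.0095 m³/s.
8.11 µg/L = 0.00811 mg/L.
After complete mixing, C₀ = (0.0095·1.7 + 0.356·0.00811) / 0.3655 = 0.05209 mg/L.
Travel time t = 2.93e+04 m / 0.61 m/s = 4.803e+04 s = 0.5559 d.
C = 0.05209·exp(−0.27·0.5559) = 0.05209·0.8606 = 0.04483 mg/L.

0.0448 mg/L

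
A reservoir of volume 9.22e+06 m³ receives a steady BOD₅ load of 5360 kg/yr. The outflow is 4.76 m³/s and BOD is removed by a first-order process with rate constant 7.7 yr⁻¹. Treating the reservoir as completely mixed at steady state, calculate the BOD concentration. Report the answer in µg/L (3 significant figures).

24.2 µg/L

Outflow Q = 4.76 m³/s × 3.156e+07 s/yr = 1.502e+08 m³/yr.
Steady-state CSTR mass balance: W = Q·C + k·V·C, so C = W/(Q + kV).
Q + kV = 1.502e+08 + 7.7·9.22e+06 = 2.212e+08 m³/yr.
C = 5360/2.212e+08 = 2.423e-05 kg/m³ = 0.02423 mg/L = 24.23 µg/L.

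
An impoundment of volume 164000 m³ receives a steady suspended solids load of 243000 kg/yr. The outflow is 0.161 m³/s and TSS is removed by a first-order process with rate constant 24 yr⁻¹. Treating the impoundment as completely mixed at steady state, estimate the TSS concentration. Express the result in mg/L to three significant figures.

Outflow Q = 0.161 m³/s × 3.156e+07 s/yr = 5.081e+06 m³/yr.
Steady-state CSTR mass balance: W = Q·C + k·V·C, so C = W/(Q + kV).
Q + kV = 5.081e+06 + 24·164000 = 9.017e+06 m³/yr.
C = 243000/9.017e+06 = 0.02695 kg/m³ = 26.95 mg/L.

26.9 mg/L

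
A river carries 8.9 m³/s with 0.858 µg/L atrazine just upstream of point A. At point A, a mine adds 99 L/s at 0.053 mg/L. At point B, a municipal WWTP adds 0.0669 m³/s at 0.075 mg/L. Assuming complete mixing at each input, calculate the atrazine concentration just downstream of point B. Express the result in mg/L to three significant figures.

0.858 µg/L = 0.000858 mg/L.
99 L/s = 0.099 m³/s.
After input A: C = (8.9·0.000858 + 0.099·0.053) / 8.999 = 0.001432 mg/L.
After input B: C = (8.999·0.001432 + 0.0669·0.075) / 9.066 = 0.001975 mg/L.

0.00197 mg/L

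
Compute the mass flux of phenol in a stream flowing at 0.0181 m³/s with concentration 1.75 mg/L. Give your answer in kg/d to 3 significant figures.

2.74 kg/d

Mass flux = Q·C = 0.0181 m³/s × 1.75 g/m³ = 0.03168 g/s.
= 0.03168 g/s × 86.4 = 2.737 kg/d.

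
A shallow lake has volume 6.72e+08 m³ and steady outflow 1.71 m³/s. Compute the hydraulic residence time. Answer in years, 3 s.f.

Q = 1.71 m³/s × 3.156e+07 s/yr = 5.396e+07 m³/yr.
Hydraulic residence time τ = V/Q = 6.72e+08/5.396e+07 = 12.45 yr.

12.5 yr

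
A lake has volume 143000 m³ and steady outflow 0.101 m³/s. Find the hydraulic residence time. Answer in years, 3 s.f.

Q = 0.101 m³/s × 3.156e+07 s/yr = 3.187e+06 m³/yr.
Hydraulic residence time τ = V/Q = 143000/3.187e+06 = 0.04487 yr.

0.0449 yr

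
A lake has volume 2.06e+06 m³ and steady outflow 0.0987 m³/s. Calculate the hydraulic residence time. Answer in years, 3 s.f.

Q = 0.0987 m³/s × 3.156e+07 s/yr = 3.115e+06 m³/yr.
Hydraulic residence time τ = V/Q = 2.06e+06/3.115e+06 = 0.6614 yr.

0.661 yr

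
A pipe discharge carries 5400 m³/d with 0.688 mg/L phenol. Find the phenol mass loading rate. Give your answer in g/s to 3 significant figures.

0.0430 g/s

5400 m³/d = 0.0625 m³/s.
Mass flux = Q·C = 0.0625 m³/s × 0.688 g/m³ = 0.043 g/s.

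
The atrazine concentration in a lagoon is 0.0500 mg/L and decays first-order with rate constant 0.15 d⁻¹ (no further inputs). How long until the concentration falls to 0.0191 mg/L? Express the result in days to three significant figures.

6.42 d

t = ln(C₀/C)/k = ln(0.0500/0.0191)/0.15 = 0.9623/0.15 = 6.416 d.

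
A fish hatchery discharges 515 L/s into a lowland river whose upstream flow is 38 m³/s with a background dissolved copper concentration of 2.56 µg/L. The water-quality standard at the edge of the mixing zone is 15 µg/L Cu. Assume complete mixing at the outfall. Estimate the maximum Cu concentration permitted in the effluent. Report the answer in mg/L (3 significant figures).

0.933 mg/L

515 L/s = 0.515 m³/s.
2.56 µg/L = 0.00256 mg/L.
15 µg/L = 0.015 mg/L.
Mass balance: 0.015·38.52 = 0.515·Cₑ + 38·0.00256.
Cₑ = (0.5777 − 0.09728) / 0.515 = 0.9329 mg/L.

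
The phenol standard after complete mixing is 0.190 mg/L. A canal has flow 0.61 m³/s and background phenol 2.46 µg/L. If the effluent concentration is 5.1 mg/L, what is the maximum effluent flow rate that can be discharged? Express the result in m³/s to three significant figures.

2.46 µg/L = 0.00246 mg/L.
Mass balance at complete mixing: C_std·(Q_w + Q_r) = Q_w·C_e + Q_r·C_b.
Rearranging, Q_w = Q_r·(C_std − C_b)/(C_e − C_std) = 0.61·(0.19 − 0.00246) / (5.1 − 0.19) = 0.0233 m³/s.

0.0233 m³/s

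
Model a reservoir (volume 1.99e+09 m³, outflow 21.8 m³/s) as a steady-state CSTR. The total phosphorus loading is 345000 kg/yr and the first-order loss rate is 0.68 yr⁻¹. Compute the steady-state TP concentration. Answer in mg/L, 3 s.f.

Outflow Q = 21.8 m³/s × 3.156e+07 s/yr = 6.88e+08 m³/yr.
Steady-state CSTR mass balance: W = Q·C + k·V·C, so C = W/(Q + kV).
Q + kV = 6.88e+08 + 0.68·1.99e+09 = 2.041e+09 m³/yr.
C = 345000/2.041e+09 = 0.000169 kg/m³ = 0.169 mg/L.

0.169 mg/L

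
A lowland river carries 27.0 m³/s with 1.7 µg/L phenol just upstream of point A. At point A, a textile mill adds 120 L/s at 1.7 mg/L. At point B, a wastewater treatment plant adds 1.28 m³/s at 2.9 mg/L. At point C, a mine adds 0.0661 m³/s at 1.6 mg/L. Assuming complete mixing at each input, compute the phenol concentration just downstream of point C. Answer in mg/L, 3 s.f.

1.7 µg/L = 0.0017 mg/L.
120 L/s = 0.12 m³/s.
After input A: C = (27·0.0017 + 0.12·1.7) / 27.12 = 0.009215 mg/L.
After input B: C = (27.12·0.009215 + 1.28·2.9) / 28.4 = 0.1395 mg/L.
After input C: C = (28.4·0.1395 + 0.0661·1.6) / 28.47 = 0.1429 mg/L.

0.143 mg/L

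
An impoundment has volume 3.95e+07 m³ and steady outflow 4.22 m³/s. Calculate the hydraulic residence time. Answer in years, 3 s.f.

0.297 yr

Q = 4.22 m³/s × 3.156e+07 s/yr = 1.332e+08 m³/yr.
Hydraulic residence time τ = V/Q = 3.95e+07/1.332e+08 = 0.2966 yr.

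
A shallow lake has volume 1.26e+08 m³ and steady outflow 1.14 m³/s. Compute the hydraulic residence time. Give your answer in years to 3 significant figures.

3.50 yr

Q = 1.14 m³/s × 3.156e+07 s/yr = 3.598e+07 m³/yr.
Hydraulic residence time τ = V/Q = 1.26e+08/3.598e+07 = 3.502 yr.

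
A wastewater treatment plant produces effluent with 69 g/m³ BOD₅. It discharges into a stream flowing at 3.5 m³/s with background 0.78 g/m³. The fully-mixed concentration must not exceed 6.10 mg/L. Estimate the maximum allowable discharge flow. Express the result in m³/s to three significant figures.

0.296 m³/s

Mass balance at complete mixing: C_std·(Q_w + Q_r) = Q_w·C_e + Q_r·C_b.
Rearranging, Q_w = Q_r·(C_std − C_b)/(C_e − C_std) = 3.5·(6.1 − 0.78) / (69 − 6.1) = 0.296 m³/s.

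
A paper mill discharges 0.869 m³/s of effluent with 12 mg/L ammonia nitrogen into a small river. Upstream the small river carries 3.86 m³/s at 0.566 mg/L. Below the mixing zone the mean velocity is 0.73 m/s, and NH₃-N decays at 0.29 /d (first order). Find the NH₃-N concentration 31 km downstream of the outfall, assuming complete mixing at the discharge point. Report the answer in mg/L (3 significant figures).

2.31 mg/L

After complete mixing, C₀ = (0.869·12 + 3.86·0.566) / 4.729 = 2.667 mg/L.
Travel time t = 3.1e+04 m / 0.73 m/s = 4.247e+04 s = 0.4915 d.
C = 2.667·exp(−0.29·0.4915) = 2.667·0.8672 = 2.313 mg/L.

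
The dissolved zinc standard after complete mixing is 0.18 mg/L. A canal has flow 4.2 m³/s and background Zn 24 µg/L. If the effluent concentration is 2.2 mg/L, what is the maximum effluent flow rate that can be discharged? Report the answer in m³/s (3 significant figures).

0.324 m³/s

24 µg/L = 0.024 mg/L.
Mass balance at complete mixing: C_std·(Q_w + Q_r) = Q_w·C_e + Q_r·C_b.
Rearranging, Q_w = Q_r·(C_std − C_b)/(C_e − C_std) = 4.2·(0.18 − 0.024) / (2.2 − 0.18) = 0.3244 m³/s.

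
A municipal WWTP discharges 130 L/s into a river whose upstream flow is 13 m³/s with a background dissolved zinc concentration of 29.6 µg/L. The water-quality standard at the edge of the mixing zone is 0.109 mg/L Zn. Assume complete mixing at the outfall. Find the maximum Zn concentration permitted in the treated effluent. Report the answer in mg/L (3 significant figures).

130 L/s = 0.13 m³/s.
29.6 µg/L = 0.0296 mg/L.
Mass balance: 0.109·13.13 = 0.13·Cₑ + 13·0.0296.
Cₑ = (1.431 − 0.3848) / 0.13 = 8.049 mg/L.

8.05 mg/L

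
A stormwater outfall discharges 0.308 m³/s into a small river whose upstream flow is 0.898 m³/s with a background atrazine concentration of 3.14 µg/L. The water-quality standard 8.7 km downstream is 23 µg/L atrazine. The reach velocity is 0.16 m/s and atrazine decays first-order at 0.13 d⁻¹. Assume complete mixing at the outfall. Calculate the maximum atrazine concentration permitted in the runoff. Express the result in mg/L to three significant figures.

0.0886 mg/L

3.14 µg/L = 0.00314 mg/L.
23 µg/L = 0.023 mg/L.
Travel time to the compliance point: t = 8700/0.16 = 5.438e+04 s = 0.6293 d; decay factor exp(−0.13·0.6293) = 0.9214.
So the concentration just after mixing may be at most 0.023/0.9214 = 0.02496 mg/L.
Mass balance: 0.02496·1.206 = 0.308·Cₑ + 0.898·0.00314.
Cₑ = (0.0301 − 0.00282) / 0.308 = 0.08858 mg/L.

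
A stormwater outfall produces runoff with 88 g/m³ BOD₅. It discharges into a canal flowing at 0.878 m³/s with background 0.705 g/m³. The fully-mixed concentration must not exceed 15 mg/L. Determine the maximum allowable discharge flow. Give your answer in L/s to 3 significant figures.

172 L/s

Mass balance at complete mixing: C_std·(Q_w + Q_r) = Q_w·C_e + Q_r·C_b.
Rearranging, Q_w = Q_r·(C_std − C_b)/(C_e − C_std) = 0.878·(15 − 0.705) / (88 − 15) = 0.1719 m³/s.
= 171.9 L/s.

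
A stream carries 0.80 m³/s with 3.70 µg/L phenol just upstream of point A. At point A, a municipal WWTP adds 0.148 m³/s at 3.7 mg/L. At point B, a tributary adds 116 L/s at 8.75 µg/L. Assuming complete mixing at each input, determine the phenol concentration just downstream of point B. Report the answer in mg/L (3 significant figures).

0.518 mg/L

3.70 µg/L = 0.0037 mg/L.
After input A: C = (0.8·0.0037 + 0.148·3.7) / 0.948 = 0.5808 mg/L.
116 L/s = 0.116 m³/s.
8.75 µg/L = 0.00875 mg/L.
After input B: C = (0.948·0.5808 + 0.116·0.00875) / 1.064 = 0.5184 mg/L.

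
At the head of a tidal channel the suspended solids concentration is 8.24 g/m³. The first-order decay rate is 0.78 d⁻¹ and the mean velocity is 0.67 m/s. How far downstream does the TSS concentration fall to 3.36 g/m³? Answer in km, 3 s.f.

66.6 km

From C = C₀·e^(−kt), t = ln(C₀/C)/k = ln(8.24/3.36)/0.78 = 0.8971/0.78 = 1.15 d.
Distance = v·t = 0.67 m/s × 9.937e+04 s = 6.658e+04 m = 66.58 km.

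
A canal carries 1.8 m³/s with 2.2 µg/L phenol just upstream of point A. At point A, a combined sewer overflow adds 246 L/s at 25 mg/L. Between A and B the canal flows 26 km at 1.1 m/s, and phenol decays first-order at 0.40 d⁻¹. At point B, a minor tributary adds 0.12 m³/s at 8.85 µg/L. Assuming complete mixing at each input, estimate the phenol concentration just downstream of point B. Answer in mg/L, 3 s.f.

2.55 mg/L

2.2 µg/L = 0.0022 mg/L.
246 L/s = 0.246 m³/s.
After input A: C = (1.8·0.0022 + 0.246·25) / 2.046 = 3.008 mg/L.
Over the 26 km reach to input B (t = 2.364e+04 s = 0.2736 d), decay gives C = 3.008·exp(−0.40·0.2736) = 2.696 mg/L.
8.85 µg/L = 0.00885 mg/L.
After input B: C = (2.046·2.696 + 0.12·0.00885) / 2.166 = 2.547 mg/L.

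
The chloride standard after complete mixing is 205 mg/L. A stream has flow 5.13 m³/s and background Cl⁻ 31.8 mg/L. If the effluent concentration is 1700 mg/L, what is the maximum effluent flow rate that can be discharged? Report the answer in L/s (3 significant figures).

Mass balance at complete mixing: C_std·(Q_w + Q_r) = Q_w·C_e + Q_r·C_b.
Rearranging, Q_w = Q_r·(C_std − C_b)/(C_e − C_std) = 5.13·(205 − 31.8) / (1700 − 205) = 0.5943 m³/s.
= 594.3 L/s.

594 L/s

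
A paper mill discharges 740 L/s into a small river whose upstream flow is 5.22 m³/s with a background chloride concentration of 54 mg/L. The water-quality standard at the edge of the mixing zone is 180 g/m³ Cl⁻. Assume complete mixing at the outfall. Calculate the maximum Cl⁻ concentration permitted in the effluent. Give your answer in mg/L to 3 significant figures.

740 L/s = 0.74 m³/s.
Mass balance: 180·5.96 = 0.74·Cₑ + 5.22·54.
Cₑ = (1073 − 281.9) / 0.74 = 1069 mg/L.

1070 mg/L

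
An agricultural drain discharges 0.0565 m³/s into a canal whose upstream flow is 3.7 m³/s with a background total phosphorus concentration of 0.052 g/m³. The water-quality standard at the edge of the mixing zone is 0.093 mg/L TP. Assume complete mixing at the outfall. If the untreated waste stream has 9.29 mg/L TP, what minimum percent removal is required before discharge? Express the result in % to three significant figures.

70.1 %

Mass balance: 0.093·3.757 = 0.0565·Cₑ + 3.7·0.052.
Cₑ = (0.3494 − 0.1924) / 0.0565 = 2.778 mg/L.
Required removal = 1 − 2.778/9.29 = 70.1 %.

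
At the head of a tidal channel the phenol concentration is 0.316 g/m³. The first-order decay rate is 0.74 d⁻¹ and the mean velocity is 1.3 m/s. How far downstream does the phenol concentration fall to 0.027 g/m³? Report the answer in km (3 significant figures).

373 km

From C = C₀·e^(−kt), t = ln(C₀/C)/k = ln(0.316/0.027)/0.74 = 2.46/0.74 = 3.324 d.
Distance = v·t = 1.3 m/s × 2.872e+05 s = 3.734e+05 m = 373.4 km.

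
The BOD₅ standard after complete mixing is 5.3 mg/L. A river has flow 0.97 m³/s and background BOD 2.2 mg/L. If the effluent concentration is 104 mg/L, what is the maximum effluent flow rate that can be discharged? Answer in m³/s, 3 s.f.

Mass balance at complete mixing: C_std·(Q_w + Q_r) = Q_w·C_e + Q_r·C_b.
Rearranging, Q_w = Q_r·(C_std − C_b)/(C_e − C_std) = 0.97·(5.3 − 2.2) / (104 − 5.3) = 0.03047 m³/s.

0.0305 m³/s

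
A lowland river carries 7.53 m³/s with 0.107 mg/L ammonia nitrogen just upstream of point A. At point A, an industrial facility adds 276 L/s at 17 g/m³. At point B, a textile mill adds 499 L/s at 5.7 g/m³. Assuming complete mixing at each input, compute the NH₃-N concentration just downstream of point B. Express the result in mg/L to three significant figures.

1.00 mg/L

276 L/s = 0.276 m³/s.
After input A: C = (7.53·0.107 + 0.276·17) / 7.806 = 0.7043 mg/L.
499 L/s = 0.499 m³/s.
After input B: C = (7.806·0.7043 + 0.499·5.7) / 8.305 = 1.004 mg/L.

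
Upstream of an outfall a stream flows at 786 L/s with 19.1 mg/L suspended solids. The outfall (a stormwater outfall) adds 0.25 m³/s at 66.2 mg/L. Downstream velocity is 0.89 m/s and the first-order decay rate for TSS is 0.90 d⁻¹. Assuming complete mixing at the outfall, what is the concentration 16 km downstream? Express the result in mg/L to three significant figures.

25.3 mg/L

786 L/s = 0.786 m³/s.
After complete mixing, C₀ = (0.25·66.2 + 0.786·19.1) / 1.036 = 30.47 mg/L.
Travel time t = 1.6e+04 m / 0.89 m/s = 1.798e+04 s = 0.2081 d.
C = 30.47·exp(−0.90·0.2081) = 30.47·0.8292 = 25.26 mg/L.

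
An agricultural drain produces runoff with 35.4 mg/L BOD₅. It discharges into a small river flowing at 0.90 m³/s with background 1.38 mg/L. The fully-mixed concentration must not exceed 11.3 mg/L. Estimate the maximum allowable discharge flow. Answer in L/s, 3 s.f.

370 L/s

Mass balance at complete mixing: C_std·(Q_w + Q_r) = Q_w·C_e + Q_r·C_b.
Rearranging, Q_w = Q_r·(C_std − C_b)/(C_e − C_std) = 0.90·(11.3 − 1.38) / (35.4 − 11.3) = 0.3705 m³/s.
= 370.5 L/s.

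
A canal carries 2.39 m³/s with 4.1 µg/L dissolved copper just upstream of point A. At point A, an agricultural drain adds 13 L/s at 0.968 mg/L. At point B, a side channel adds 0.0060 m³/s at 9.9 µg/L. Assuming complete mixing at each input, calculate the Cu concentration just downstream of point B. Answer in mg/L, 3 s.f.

0.00932 mg/L

4.1 µg/L = 0.0041 mg/L.
13 L/s = 0.013 m³/s.
After input A: C = (2.39·0.0041 + 0.013·0.968) / 2.403 = 0.009315 mg/L.
9.9 µg/L = 0.0099 mg/L.
After input B: C = (2.403·0.009315 + 0.006·0.0099) / 2.409 = 0.009316 mg/L.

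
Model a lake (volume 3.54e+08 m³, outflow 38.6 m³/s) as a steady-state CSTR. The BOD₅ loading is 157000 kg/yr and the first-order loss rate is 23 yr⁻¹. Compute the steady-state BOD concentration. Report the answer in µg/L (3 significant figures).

Outflow Q = 38.6 m³/s × 3.156e+07 s/yr = 1.218e+09 m³/yr.
Steady-state CSTR mass balance: W = Q·C + k·V·C, so C = W/(Q + kV).
Q + kV = 1.218e+09 + 23·3.54e+08 = 9.36e+09 m³/yr.
C = 157000/9.36e+09 = 1.677e-05 kg/m³ = 0.01677 mg/L = 16.77 µg/L.

16.8 µg/L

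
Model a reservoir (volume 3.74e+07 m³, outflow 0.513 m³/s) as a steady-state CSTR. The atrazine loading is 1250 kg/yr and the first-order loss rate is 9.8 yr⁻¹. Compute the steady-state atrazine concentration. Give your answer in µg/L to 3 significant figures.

Outflow Q = 0.513 m³/s × 3.156e+07 s/yr = 1.619e+07 m³/yr.
Steady-state CSTR mass balance: W = Q·C + k·V·C, so C = W/(Q + kV).
Q + kV = 1.619e+07 + 9.8·3.74e+07 = 3.827e+08 m³/yr.
C = 1250/3.827e+08 = 3.266e-06 kg/m³ = 0.003266 mg/L = 3.266 µg/L.

3.27 µg/L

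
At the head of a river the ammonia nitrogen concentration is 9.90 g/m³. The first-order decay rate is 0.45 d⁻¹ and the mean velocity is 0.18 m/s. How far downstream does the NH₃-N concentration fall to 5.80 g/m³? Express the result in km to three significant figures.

From C = C₀·e^(−kt), t = ln(C₀/C)/k = ln(9.90/5.80)/0.45 = 0.5347/0.45 = 1.188 d.
Distance = v·t = 0.18 m/s × 1.027e+05 s = 1.848e+04 m = 18.48 km.

18.5 km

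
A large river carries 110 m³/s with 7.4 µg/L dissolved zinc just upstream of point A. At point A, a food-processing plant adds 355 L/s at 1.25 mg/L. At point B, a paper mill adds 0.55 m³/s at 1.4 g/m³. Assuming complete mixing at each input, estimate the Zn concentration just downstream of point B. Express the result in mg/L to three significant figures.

7.4 µg/L = 0.0074 mg/L.
355 L/s = 0.355 m³/s.
After input A: C = (110·0.0074 + 0.355·1.25) / 110.4 = 0.0114 mg/L.
After input B: C = (110.4·0.0114 + 0.55·1.4) / 110.9 = 0.01828 mg/L.

0.0183 mg/L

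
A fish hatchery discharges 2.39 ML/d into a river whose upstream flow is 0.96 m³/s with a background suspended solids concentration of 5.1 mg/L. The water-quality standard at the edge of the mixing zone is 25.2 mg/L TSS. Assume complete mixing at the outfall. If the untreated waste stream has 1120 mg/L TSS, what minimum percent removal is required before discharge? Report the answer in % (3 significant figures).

2.39 ML/d = 0.02766 m³/s.
Mass balance: 25.2·0.9877 = 0.02766·Cₑ + 0.96·5.1.
Cₑ = (24.89 − 4.896) / 0.02766 = 722.8 mg/L.
Required removal = 1 − 722.8/1120 = 35.47 %.

35.5 %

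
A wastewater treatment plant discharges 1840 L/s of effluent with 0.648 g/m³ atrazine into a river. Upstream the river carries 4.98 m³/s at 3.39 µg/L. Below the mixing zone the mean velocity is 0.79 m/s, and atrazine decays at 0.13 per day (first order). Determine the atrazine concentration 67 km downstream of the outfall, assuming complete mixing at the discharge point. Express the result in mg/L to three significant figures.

0.156 mg/L

1840 L/s = 1.84 m³/s.
3.39 µg/L = 0.00339 mg/L.
After complete mixing, C₀ = (1.84·0.648 + 4.98·0.00339) / 6.82 = 0.1773 mg/L.
Travel time t = 6.7e+04 m / 0.79 m/s = 8.481e+04 s = 0.9816 d.
C = 0.1773·exp(−0.13·0.9816) = 0.1773·0.8802 = 0.1561 mg/L.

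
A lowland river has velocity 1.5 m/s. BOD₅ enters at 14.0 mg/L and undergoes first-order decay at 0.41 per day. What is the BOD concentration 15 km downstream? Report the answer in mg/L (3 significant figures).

13.4 mg/L

Travel time t = 15 km / 1.5 m/s = 1.5e+04/1.5 = 1e+04 s = 0.1157 d.
First-order decay: C = 14.0·exp(−0.41·0.1157) = 14.0·0.9537 = 13.35 mg/L.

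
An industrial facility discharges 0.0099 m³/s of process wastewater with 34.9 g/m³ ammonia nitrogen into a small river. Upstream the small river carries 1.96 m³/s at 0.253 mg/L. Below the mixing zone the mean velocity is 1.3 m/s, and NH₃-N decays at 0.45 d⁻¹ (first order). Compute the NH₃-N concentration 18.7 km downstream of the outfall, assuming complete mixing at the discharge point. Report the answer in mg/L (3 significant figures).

After complete mixing, C₀ = (0.0099·34.9 + 1.96·0.253) / 1.97 = 0.4271 mg/L.
Travel time t = 1.87e+04 m / 1.3 m/s = 1.438e+04 s = 0.1665 d.
C = 0.4271·exp(−0.45·0.1665) = 0.4271·0.9278 = 0.3963 mg/L.

0.396 mg/L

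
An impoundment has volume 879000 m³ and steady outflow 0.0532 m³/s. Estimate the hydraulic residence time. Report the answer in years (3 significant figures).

Q = 0.0532 m³/s × 3.156e+07 s/yr = 1.679e+06 m³/yr.
Hydraulic residence time τ = V/Q = 879000/1.679e+06 = 0.5236 yr.

0.524 yr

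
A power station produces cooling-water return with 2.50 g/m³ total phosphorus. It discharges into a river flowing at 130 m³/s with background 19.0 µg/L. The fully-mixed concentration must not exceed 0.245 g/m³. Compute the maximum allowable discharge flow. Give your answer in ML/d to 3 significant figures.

19.0 µg/L = 0.019 mg/L.
Mass balance at complete mixing: C_std·(Q_w + Q_r) = Q_w·C_e + Q_r·C_b.
Rearranging, Q_w = Q_r·(C_std − C_b)/(C_e − C_std) = 130·(0.245 − 0.019) / (2.5 − 0.245) = 13.03 m³/s.
= 1126 ML/d.

1130 ML/d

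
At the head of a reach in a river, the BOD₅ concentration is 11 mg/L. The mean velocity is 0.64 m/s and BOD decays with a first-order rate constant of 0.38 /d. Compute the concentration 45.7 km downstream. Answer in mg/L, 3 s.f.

Travel time t = 45.7 km / 0.64 m/s = 4.57e+04/0.64 = 7.141e+04 s = 0.8265 d.
First-order decay: C = 11·exp(−0.38·0.8265) = 11·0.7305 = 8.035 mg/L.

8.04 mg/L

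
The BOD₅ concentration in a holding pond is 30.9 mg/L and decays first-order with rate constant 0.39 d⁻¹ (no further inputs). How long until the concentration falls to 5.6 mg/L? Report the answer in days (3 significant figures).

t = ln(C₀/C)/k = ln(30.9/5.6)/0.39 = 1.708/0.39 = 4.379 d.

4.38 d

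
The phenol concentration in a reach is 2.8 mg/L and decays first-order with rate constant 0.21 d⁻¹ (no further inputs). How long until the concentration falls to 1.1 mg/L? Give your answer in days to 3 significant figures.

4.45 d

t = ln(C₀/C)/k = ln(2.8/1.1)/0.21 = 0.9343/0.21 = 4.449 d.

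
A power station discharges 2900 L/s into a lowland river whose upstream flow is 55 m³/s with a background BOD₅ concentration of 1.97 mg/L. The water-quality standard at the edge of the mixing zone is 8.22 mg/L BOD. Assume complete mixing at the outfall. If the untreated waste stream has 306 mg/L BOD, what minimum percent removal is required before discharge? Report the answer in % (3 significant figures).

2900 L/s = 2.9 m³/s.
Mass balance: 8.22·57.9 = 2.9·Cₑ + 55·1.97.
Cₑ = (475.9 − 108.3) / 2.9 = 126.8 mg/L.
Required removal = 1 − 126.8/306 = 58.58 %.

58.6 %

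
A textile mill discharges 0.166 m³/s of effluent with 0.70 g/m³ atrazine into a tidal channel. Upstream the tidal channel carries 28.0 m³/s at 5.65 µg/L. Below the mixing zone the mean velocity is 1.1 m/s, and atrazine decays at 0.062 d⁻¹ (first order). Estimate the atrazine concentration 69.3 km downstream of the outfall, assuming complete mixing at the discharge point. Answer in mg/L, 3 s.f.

5.65 µg/L = 0.00565 mg/L.
After complete mixing, C₀ = (0.166·0.7 + 28·0.00565) / 28.17 = 0.009742 mg/L.
Travel time t = 6.93e+04 m / 1.1 m/s = 6.3e+04 s = 0.7292 d.
C = 0.009742·exp(−0.062·0.7292) = 0.009742·0.9558 = 0.009312 mg/L.

0.00931 mg/L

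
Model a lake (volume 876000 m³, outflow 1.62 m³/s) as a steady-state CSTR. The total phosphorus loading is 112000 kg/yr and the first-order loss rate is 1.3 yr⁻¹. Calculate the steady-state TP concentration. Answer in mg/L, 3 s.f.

Outflow Q = 1.62 m³/s × 3.156e+07 s/yr = 5.112e+07 m³/yr.
Steady-state CSTR mass balance: W = Q·C + k·V·C, so C = W/(Q + kV).
Q + kV = 5.112e+07 + 1.3·876000 = 5.226e+07 m³/yr.
C = 112000/5.226e+07 = 0.002143 kg/m³ = 2.143 mg/L.

2.14 mg/L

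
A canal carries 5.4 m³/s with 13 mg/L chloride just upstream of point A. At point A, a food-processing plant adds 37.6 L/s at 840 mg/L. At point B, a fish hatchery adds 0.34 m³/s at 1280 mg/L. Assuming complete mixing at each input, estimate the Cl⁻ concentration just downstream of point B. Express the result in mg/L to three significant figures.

92.9 mg/L

37.6 L/s = 0.0376 m³/s.
After input A: C = (5.4·13 + 0.0376·840) / 5.438 = 18.72 mg/L.
After input B: C = (5.438·18.72 + 0.34·1280) / 5.778 = 92.94 mg/L.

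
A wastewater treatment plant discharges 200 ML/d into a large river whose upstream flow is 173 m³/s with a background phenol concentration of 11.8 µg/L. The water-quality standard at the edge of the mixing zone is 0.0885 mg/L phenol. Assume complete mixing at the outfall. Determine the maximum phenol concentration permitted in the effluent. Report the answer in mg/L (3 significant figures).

200 ML/d = 2.315 m³/s.
11.8 µg/L = 0.0118 mg/L.
Mass balance: 0.0885·175.3 = 2.315·Cₑ + 173·0.0118.
Cₑ = (15.52 − 2.041) / 2.315 = 5.821 mg/L.

5.82 mg/L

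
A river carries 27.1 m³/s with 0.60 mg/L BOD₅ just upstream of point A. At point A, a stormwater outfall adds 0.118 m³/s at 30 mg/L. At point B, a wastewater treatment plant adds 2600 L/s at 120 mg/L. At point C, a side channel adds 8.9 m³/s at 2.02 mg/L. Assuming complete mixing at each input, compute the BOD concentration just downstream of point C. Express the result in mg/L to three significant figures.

After input A: C = (27.1·0.6 + 0.118·30) / 27.22 = 0.7275 mg/L.
2600 L/s = 2.6 m³/s.
After input B: C = (27.22·0.7275 + 2.6·120) / 29.82 = 11.13 mg/L.
After input C: C = (29.82·11.13 + 8.9·2.02) / 38.72 = 9.034 mg/L.

9.03 mg/L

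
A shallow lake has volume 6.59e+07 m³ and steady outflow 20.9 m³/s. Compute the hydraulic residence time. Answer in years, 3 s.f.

Q = 20.9 m³/s × 3.156e+07 s/yr = 6.596e+08 m³/yr.
Hydraulic residence time τ = V/Q = 6.59e+07/6.596e+08 = 0.09992 yr.

0.0999 yr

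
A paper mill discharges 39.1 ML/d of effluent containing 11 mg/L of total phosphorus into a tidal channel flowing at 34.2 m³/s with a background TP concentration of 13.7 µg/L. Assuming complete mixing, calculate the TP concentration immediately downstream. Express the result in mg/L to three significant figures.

0.157 mg/L

39.1 ML/d = 0.4525 m³/s.
13.7 µg/L = 0.0137 mg/L.
By mass balance at complete mixing, C = (0.4525·11 + 34.2·0.0137) / (0.4525 + 34.2) = 5.447/34.65 = 0.1572 mg/L.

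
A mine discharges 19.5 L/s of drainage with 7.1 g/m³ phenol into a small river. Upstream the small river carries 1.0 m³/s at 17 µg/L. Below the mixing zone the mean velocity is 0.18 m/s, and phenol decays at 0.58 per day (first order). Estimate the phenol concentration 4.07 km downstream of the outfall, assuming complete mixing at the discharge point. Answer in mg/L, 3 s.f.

0.131 mg/L

19.5 L/s = 0.0195 m³/s.
17 µg/L = 0.017 mg/L.
After complete mixing, C₀ = (0.0195·7.1 + 1·0.017) / 1.02 = 0.1525 mg/L.
Travel time t = 4070 m / 0.18 m/s = 2.261e+04 s = 0.2617 d.
C = 0.1525·exp(−0.58·0.2617) = 0.1525·0.8592 = 0.131 mg/L.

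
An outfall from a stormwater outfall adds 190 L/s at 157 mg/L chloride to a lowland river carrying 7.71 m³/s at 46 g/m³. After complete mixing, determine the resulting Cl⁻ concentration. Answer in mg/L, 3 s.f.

48.7 mg/L

190 L/s = 0.19 m³/s.
Conservation of mass across the mixing zone: C = (0.19·157 + 7.71·46) / (0.19 + 7.71) = 384.5/7.9 = 48.67 mg/L.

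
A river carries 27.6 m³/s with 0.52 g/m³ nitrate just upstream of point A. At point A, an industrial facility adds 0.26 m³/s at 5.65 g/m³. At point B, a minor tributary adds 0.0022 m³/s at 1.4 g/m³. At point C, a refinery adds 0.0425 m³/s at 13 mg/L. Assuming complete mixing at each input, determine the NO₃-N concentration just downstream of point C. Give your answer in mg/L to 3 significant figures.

0.587 mg/L

After input A: C = (27.6·0.52 + 0.26·5.65) / 27.86 = 0.5679 mg/L.
After input B: C = (27.86·0.5679 + 0.0022·1.4) / 27.86 = 0.5679 mg/L.
After input C: C = (27.86·0.5679 + 0.0425·13) / 27.9 = 0.5869 mg/L.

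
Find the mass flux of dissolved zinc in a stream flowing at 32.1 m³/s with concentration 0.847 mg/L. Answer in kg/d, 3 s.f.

2350 kg/d

Mass flux = Q·C = 32.1 m³/s × 0.847 g/m³ = 27.19 g/s.
= 27.19 g/s × 86.4 = 2349 kg/d.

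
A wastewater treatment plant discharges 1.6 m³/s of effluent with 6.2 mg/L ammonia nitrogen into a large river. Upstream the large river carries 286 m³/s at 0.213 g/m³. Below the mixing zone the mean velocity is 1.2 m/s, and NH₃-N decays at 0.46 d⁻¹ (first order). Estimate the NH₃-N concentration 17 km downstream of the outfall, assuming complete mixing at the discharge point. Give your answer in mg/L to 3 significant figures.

After complete mixing, C₀ = (1.6·6.2 + 286·0.213) / 287.6 = 0.2463 mg/L.
Travel time t = 1.7e+04 m / 1.2 m/s = 1.417e+04 s = 0.164 d.
C = 0.2463·exp(−0.46·0.164) = 0.2463·0.9273 = 0.2284 mg/L.

0.228 mg/L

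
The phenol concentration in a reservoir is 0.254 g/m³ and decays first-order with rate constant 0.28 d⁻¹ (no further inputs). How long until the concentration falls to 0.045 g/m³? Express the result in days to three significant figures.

t = ln(C₀/C)/k = ln(0.254/0.045)/0.28 = 1.731/0.28 = 6.181 d.

6.18 d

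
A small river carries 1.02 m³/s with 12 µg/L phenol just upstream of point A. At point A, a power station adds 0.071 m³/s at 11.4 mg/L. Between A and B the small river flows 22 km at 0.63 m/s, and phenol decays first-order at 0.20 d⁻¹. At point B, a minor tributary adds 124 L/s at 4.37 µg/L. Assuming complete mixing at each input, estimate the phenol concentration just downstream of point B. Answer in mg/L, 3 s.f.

12 µg/L = 0.012 mg/L.
After input A: C = (1.02·0.012 + 0.071·11.4) / 1.091 = 0.7531 mg/L.
Over the 22 km reach to input B (t = 3.492e+04 s = 0.4042 d), decay gives C = 0.7531·exp(−0.20·0.4042) = 0.6946 mg/L.
124 L/s = 0.124 m³/s.
4.37 µg/L = 0.00437 mg/L.
After input B: C = (1.091·0.6946 + 0.124·0.00437) / 1.215 = 0.6242 mg/L.

0.624 mg/L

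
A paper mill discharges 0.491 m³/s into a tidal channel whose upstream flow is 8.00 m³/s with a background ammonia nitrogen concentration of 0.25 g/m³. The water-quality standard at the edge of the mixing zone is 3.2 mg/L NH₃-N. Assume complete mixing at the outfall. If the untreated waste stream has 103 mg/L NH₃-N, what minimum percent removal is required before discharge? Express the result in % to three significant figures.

Mass balance: 3.2·8.491 = 0.491·Cₑ + 8·0.25.
Cₑ = (27.17 − 2) / 0.491 = 51.27 mg/L.
Required removal = 1 − 51.27/103 = 50.23 %.

50.2 %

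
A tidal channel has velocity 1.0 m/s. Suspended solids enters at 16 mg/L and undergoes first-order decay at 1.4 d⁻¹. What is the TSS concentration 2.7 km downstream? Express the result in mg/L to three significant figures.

15.3 mg/L

Travel time t = 2.7 km / 1.0 m/s = 2700/1.0 = 2700 s = 0.03125 d.
First-order decay: C = 16·exp(−1.4·0.03125) = 16·0.9572 = 15.32 mg/L.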